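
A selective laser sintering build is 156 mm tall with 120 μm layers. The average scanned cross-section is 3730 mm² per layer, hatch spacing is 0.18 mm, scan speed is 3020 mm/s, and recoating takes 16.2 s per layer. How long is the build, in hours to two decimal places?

8.33 hours

Layer count = ceil(156 / 0.12) = 1300.
Hatch length per layer = 3730 / 0.18, so 20722.2 mm.
Scan time per layer = 20722.2 / 3020, so 6.8617 s.
Per-layer time = 6.8617 + 16.2, so 23.0617 s.
1300 layers × 23.0617 s/layer = 29980.21 s, i.e. 8.33 hours.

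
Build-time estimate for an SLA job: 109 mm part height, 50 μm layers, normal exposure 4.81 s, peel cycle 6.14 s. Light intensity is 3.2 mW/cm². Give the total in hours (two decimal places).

6.63 hours

Layers = ⌈109/0.05⌉ = 2180.
Cycle time: 4.81 + 6.14 → 10.95 s.
Build time: 2180 × 10.95 s = 23871 s, i.e. 6.63 hours.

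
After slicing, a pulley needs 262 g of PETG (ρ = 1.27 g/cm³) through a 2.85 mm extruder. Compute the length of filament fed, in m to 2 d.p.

Volume = 262 g / 1.27 g·cm⁻³ = 206.2992 cm³ = 206299.2 mm³.
Filament cross-section = π × (2.85/2)² = 6.3794 mm².
Length = 206299.2 / 6.3794 = 32338.34 mm = 32.34 m.

32.34 m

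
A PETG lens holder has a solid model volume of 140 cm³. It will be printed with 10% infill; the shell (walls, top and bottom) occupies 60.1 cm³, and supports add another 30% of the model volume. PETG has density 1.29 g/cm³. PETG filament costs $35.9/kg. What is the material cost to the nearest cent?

Volume inside the shell = 140 − 60.1, so 79.9 cm³.
Deposited infill = 0.10 × 79.9 = 7.99 cm³.
Support = 0.30 × 140 = 42 cm³.
Total extruded = 60.1 + 7.99 + 42, so 110.09 cm³.
Mass: 110.09 × 1.29 → 142.0161 g.
Cost = 142.0161 g / 1000 × $35.9/kg = $5.10.

$5.10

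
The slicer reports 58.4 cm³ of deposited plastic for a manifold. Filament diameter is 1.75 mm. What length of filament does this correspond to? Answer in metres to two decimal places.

A = π r² = π × 0.875² = 2.4053 mm².
L = 58400 mm³ / 2.4053 mm² = 24279.72 mm, i.e. 24.28 m.

24.28 m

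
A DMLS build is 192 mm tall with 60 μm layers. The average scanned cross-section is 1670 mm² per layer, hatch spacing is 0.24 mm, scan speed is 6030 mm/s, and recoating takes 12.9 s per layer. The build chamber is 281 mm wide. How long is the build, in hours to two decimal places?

12.49 hours

Number of layers: 192 / 0.06 → 3200 (rounded up).
Hatch length per layer = 1670 / 0.24, so 6958.3 mm.
Scan time per layer: 6958.3 / 6030 → 1.1539 s.
Time per layer = 1.1539 + 12.9 = 14.0539 s.
3200 layers × 14.0539 s/layer = 44972.48 s, i.e. 12.49 hours.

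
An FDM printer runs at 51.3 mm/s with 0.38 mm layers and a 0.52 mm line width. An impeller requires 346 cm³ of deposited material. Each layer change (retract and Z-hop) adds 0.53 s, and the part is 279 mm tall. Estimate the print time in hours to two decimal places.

9.59 hours

Line area = 0.38 × 0.52 = 0.1976 mm².
Toolpath length = 346 cm³ / 0.1976 mm² = 346000 / 0.1976 = 1751012.1 mm.
Print-move time = 1751012.1 / 51.3, so 34132.8 s.
Number of layers: 279 / 0.38 → 735 (rounded up).
Non-print overhead = 735 × 0.53 = 389.55 s.
Total = 34132.8 + 389.55 = 34522.35 s = 9.59 hours.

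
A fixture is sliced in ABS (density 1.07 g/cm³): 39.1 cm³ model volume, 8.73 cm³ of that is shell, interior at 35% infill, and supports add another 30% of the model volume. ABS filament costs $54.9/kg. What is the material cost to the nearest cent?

$1.83

Volume inside the shell = 39.1 − 8.73 = 30.37 cm³.
Infill deposited = 0.35 × 30.37, so 10.6295 cm³.
Support = 0.30 × 39.1 = 11.73 cm³.
Total extruded = 8.73 + 10.6295 + 11.73, so 31.0895 cm³.
Mass: 31.0895 × 1.07 → 33.265765 g.
At $54.9/kg: 33.265765/1000 × 54.9 = $1.83.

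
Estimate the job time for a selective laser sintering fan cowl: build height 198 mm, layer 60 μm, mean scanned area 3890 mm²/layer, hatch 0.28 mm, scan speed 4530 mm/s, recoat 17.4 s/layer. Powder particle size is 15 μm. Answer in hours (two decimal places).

Layers = ⌈198/0.06⌉ = 3300.
Hatch length per layer = 3890 / 0.28 = 13892.9 mm.
Per-layer scan time: 13892.9 / 4530 → 3.0669 s.
Per-layer time = 3.0669 + 17.4 = 20.4669 s.
3300 layers × 20.4669 s/layer = 67540.77 s, i.e. 18.76 hours.

18.76 hours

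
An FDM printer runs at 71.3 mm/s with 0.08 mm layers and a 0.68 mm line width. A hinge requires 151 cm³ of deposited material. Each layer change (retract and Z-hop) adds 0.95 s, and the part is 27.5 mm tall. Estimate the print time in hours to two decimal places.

Extrusion cross-section = 0.08 × 0.68 = 0.0544 mm².
Path length: 151000 mm³ / 0.0544 mm² → 2775735.3 mm.
Time extruding = 2775735.3 / 71.3 = 38930.4 s.
Layers = ⌈27.5/0.08⌉ = 344.
Layer-change overhead = 344 × 0.95, so 326.8 s.
Total = 38930.4 + 326.8 = 39257.2 s = 10.90 hours.

10.90 hours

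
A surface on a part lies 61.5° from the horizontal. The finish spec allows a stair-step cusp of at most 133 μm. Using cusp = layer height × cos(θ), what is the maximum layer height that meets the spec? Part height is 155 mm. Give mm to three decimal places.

t = h_c / cos θ = 0.133 / 0.4772 = 0.279 mm.

0.279 mm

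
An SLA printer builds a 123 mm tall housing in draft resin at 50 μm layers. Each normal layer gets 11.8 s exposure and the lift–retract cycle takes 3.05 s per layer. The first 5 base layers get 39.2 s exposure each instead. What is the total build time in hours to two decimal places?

10.19 hours

Layers = ⌈123/0.05⌉ = 2460.
Burn-in layers = 5 × (39.2 + 3.05) = 211.25 s.
Remaining layers: 2455 × (11.8 + 3.05) → 36456.75 s.
Total = 211.25 + 36456.75 = 36668 s = 10.19 hours.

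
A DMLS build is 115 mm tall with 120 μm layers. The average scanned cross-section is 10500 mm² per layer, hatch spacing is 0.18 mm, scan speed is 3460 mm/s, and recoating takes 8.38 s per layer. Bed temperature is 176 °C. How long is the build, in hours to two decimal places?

6.72 hours

Layers = ⌈115/0.12⌉ = 959.
Scan path per layer = 10500 / 0.18, so 58333.3 mm.
Scan time per layer = 58333.3 / 3460, so 16.8593 s.
Layer cycle: 16.8593 + 8.38 → 25.2393 s.
Total: 959 × 25.2393 s = 24204.4887 s → 6.72 hours.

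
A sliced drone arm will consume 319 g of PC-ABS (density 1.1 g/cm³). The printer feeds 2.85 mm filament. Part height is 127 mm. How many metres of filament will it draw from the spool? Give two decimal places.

45.46 m

Extruded volume: 319/1.1 = 290 cm³ (290000 mm³).
A = π r² = π × 1.425² = 6.3794 mm².
Length = 290000 / 6.3794 = 45458.82 mm = 45.46 m.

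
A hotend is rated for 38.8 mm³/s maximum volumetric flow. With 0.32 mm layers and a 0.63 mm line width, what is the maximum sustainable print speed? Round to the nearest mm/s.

Bead cross-section = 0.32 × 0.63, so 0.2016 mm².
v_max = Q/A = 38.8/0.2016 = 192.46 mm/s → 192 mm/s.

192 mm/s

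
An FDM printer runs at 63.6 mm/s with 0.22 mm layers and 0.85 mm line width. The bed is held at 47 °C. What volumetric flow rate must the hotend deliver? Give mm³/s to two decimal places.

A = 0.22 × 0.85 = 0.187 mm².
Q = v·A = 63.6 × 0.187 = 11.89 mm³/s.

11.89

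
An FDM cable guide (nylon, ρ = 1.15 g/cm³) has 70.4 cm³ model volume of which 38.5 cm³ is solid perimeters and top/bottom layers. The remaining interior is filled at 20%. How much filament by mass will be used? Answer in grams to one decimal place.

51.6 g

Volume inside the shell: 70.4 − 38.5 → 31.9 cm³.
Infill deposited = 0.20 × 31.9 = 6.38 cm³.
Deposited volume = 38.5 + 6.38 = 44.88 cm³.
Mass = 44.88 × 1.15 = 51.612 g.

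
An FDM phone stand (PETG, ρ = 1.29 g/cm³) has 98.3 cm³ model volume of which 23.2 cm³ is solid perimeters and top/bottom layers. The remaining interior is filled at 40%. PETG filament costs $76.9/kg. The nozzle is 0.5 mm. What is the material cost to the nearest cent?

Volume inside the shell: 98.3 − 23.2 → 75.1 cm³.
Infill volume = 0.40 × 75.1, so 30.04 cm³.
Total extruded = 23.2 + 30.04 = 53.24 cm³.
Mass = 53.24 × 1.29, so 68.6796 g.
At $76.9/kg: 68.6796/1000 × 76.9 = $5.28.

$5.28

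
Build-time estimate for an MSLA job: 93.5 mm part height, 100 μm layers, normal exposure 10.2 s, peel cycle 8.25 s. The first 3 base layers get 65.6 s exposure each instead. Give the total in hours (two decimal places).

4.84 hours

Number of layers: 93.5 / 0.1 → 935 (rounded up).
Base layers: 3 × (65.6 + 8.25) → 221.55 s.
Normal layers = 932 × (10.2 + 8.25) = 17195.4 s.
Sum: 221.55 + 17195.4 = 17416.95 s → 4.84 hours.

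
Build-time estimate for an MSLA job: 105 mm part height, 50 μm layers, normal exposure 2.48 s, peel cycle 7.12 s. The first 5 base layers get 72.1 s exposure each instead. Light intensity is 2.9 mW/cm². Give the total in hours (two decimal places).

Layer count = ceil(105 / 0.05) = 2100.
Bottom layers = 5 × (72.1 + 7.12) = 396.1 s.
Remaining layers = 2095 × (2.48 + 7.12), so 20112 s.
Sum: 396.1 + 20112 = 20508.1 s → 5.70 hours.

5.70 hours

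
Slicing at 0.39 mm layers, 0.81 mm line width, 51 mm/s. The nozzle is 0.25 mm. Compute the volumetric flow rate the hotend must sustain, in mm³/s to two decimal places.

16.11

Bead cross-section = 0.39 × 0.81 = 0.3159 mm².
Volumetric flow = 51 × 0.3159 = 16.11 mm³/s.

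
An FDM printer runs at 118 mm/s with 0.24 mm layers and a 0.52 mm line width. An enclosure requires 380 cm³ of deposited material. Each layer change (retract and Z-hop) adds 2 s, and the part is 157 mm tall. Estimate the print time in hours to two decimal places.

Bead cross-section: 0.24 × 0.52 → 0.1248 mm².
Path length: 380000 mm³ / 0.1248 mm² → 3044871.8 mm.
Extrusion time: 3044871.8 / 118 → 25804 s.
Layer count = ceil(157 / 0.24) = 655.
Z-hop total = 655 × 2 = 1310 s.
Total = 25804 + 1310 = 27114 s = 7.53 hours.

7.53 hours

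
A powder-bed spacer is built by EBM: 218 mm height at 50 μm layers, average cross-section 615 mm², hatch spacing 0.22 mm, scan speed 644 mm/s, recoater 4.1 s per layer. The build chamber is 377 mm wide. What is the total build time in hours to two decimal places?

Number of layers: 218 / 0.05 → 4360 (rounded up).
Scan path per layer: 615 / 0.22 → 2795.5 mm.
Scan time per layer = 2795.5 / 644, so 4.3408 s.
Layer cycle: 4.3408 + 4.1 → 8.4408 s.
Build time = 4360 × 8.4408 = 36801.888 s = 10.22 hours.

10.22 hours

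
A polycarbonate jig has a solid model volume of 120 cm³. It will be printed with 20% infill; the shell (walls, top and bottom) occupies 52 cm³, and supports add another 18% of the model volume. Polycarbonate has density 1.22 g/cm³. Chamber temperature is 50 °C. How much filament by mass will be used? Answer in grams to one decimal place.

Volume inside the shell: 120 − 52 → 68 cm³.
Infill volume = 0.20 × 68 = 13.6 cm³.
Support: 0.18 × 120 → 21.6 cm³.
Total extruded = 52 + 13.6 + 21.6 = 87.2 cm³.
Mass = 87.2 × 1.22, so 106.384 g.

106.4 g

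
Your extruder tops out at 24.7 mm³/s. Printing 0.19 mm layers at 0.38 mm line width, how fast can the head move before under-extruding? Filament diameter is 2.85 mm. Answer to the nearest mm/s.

Bead cross-section = 0.19 × 0.38, so 0.0722 mm².
Max speed = 24.7 / 0.0722 = 342.11 ≈ 342 mm/s.

342 mm/s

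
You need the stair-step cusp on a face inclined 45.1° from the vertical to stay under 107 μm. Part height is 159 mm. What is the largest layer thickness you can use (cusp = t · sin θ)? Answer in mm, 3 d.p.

Layer height = cusp / sin(45.1°) = 0.107 / 0.7083 = 0.151 mm.

0.151 mm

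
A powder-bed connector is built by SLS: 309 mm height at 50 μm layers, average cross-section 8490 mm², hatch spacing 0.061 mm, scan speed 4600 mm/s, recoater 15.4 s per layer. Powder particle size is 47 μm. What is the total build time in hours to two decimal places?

78.38 hours

Number of layers: 309 / 0.05 → 6180 (rounded up).
Per-layer scan distance: 8490 / 0.061 → 139180.3 mm.
Laser time per layer = 139180.3 / 4600, so 30.2566 s.
Time per layer: 30.2566 + 15.4 → 45.6566 s.
6180 layers × 45.6566 s/layer = 282157.788 s, i.e. 78.38 hours.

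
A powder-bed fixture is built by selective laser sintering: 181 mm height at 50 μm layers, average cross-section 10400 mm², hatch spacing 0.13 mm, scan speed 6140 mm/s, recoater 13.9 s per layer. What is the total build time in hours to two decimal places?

Number of layers: 181 / 0.05 → 3620 (rounded up).
Scan path per layer = 10400 / 0.13, so 80000 mm.
Per-layer scan time = 80000 / 6140, so 13.0293 s.
Time per layer = 13.0293 + 13.9, so 26.9293 s.
3620 layers × 26.9293 s/layer = 97484.066 s, i.e. 27.08 hours.

27.08 hours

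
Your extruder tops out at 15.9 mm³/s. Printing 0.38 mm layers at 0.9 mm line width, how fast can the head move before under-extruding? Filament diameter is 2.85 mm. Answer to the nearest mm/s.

46 mm/s

Extrusion cross-section = 0.38 × 0.9, so 0.342 mm².
Max speed = 15.9 / 0.342 = 46.49 ≈ 46 mm/s.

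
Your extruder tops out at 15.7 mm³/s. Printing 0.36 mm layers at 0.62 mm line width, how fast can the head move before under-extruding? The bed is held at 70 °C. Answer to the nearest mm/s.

70 mm/s

Extrusion cross-section = 0.36 × 0.62, so 0.2232 mm².
v_max = Q/A = 15.7/0.2232 = 70.34 mm/s → 70 mm/s.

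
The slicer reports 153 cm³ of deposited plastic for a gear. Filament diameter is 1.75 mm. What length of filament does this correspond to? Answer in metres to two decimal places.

63.61 m

Filament cross-section = π × (1.75/2)² = 2.4053 mm².
Length = 153 cm³ / 2.4053 mm² = 153000 / 2.4053 = 63609.53 mm = 63.61 m.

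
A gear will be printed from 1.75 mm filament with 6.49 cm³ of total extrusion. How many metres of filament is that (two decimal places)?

2.70 m

Cross-section of 1.75 mm filament: π·(1.75/2)² = 2.4053 mm².
L = 6490 mm³ / 2.4053 mm² = 2698.21 mm, i.e. 2.70 m.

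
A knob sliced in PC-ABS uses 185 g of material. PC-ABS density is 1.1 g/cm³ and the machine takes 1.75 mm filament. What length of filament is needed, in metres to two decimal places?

Extruded volume: 185/1.1 = 168.1818 cm³ (168181.8 mm³).
Filament cross-section = π × (1.75/2)² = 2.4053 mm².
L = V/A = 168181.8/2.4053 = 69921.34 mm → 69.92 m.

69.92 m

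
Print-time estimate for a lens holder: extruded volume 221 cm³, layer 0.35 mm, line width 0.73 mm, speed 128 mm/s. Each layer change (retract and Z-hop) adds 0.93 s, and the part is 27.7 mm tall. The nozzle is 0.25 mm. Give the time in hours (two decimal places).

Extrusion cross-section = 0.35 × 0.73, so 0.2555 mm².
Total extruded path = 221000/0.2555 = 864970.6 mm.
Time extruding = 864970.6 / 128, so 6757.6 s.
Layer count = ceil(27.7 / 0.35) = 80.
Layer-change overhead: 80 × 0.93 → 74.4 s.
Altogether 6757.6 + 74.4 = 6832 s, i.e. 1.90 hours.

1.90 hours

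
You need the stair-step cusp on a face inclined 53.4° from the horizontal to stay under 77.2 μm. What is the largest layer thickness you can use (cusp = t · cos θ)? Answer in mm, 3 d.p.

0.129 mm

cos(53.4°) = 0.5962; t_max = 0.0772/0.5962 = 0.129 mm.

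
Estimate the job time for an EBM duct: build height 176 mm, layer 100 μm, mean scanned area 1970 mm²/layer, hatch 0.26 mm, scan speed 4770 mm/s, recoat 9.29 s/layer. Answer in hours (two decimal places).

Layers = ⌈176/0.1⌉ = 1760.
Hatch length per layer = 1970 / 0.26 = 7576.9 mm.
Scan time per layer = 7576.9 / 4770 = 1.5884 s.
Per-layer time = 1.5884 + 9.29 = 10.8784 s.
Build time = 1760 × 10.8784 = 19145.984 s = 5.32 hours.

5.32 hours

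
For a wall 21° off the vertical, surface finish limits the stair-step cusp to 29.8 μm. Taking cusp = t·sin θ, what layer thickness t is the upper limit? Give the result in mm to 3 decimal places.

0.083 mm

t = h_c / sin θ = 0.0298 / 0.3584 = 0.083 mm.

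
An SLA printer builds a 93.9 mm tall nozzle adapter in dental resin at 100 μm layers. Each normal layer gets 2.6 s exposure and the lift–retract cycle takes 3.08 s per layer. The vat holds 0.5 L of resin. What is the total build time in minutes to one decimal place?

88.9 minutes

Number of layers: 93.9 / 0.1 → 939 (rounded up).
Per-layer time: 2.6 + 3.08 → 5.68 s.
Build time: 939 × 5.68 s = 5333.52 s, i.e. 88.9 minutes.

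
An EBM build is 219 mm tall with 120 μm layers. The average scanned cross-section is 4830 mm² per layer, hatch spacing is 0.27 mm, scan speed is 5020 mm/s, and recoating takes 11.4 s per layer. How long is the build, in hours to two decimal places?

Number of layers: 219 / 0.12 → 1825 (rounded up).
Hatch length per layer = 4830 / 0.27, so 17888.9 mm.
Scan time per layer = 17888.9 / 5020 = 3.5635 s.
Per-layer time = 3.5635 + 11.4 = 14.9635 s.
1825 layers × 14.9635 s/layer = 27308.3875 s, i.e. 7.59 hours.

7.59 hours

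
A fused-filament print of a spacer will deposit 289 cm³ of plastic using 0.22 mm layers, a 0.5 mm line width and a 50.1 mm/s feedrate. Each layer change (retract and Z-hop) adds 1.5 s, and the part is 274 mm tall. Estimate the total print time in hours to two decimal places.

15.09 hours

Extrusion cross-section = 0.22 × 0.5 = 0.11 mm².
Total extruded path = 289000/0.11 = 2627272.7 mm.
Print-move time: 2627272.7 / 50.1 → 52440.6 s.
Layer count = ceil(274 / 0.22) = 1246.
Z-hop total = 1246 × 1.5 = 1869 s.
Altogether 52440.6 + 1869 = 54309.6 s, i.e. 15.09 hours.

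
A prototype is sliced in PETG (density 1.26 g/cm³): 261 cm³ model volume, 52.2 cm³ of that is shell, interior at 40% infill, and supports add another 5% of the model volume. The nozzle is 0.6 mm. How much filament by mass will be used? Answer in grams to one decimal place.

187.5 g

Volume inside the shell: 261 − 52.2 → 208.8 cm³.
Infill deposited = 0.40 × 208.8, so 83.52 cm³.
Support = 0.05 × 261, so 13.05 cm³.
Total extruded: 52.2 + 83.52 + 13.05 → 148.77 cm³.
Mass = 148.77 × 1.26, so 187.4502 g.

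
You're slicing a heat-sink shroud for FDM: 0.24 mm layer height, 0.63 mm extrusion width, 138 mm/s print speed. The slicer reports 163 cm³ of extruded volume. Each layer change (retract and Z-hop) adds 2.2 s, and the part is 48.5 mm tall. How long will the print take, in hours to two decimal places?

Line area: 0.24 × 0.63 → 0.1512 mm².
Path length: 163000 mm³ / 0.1512 mm² → 1078042.3 mm.
Time extruding = 1078042.3 / 138, so 7811.9 s.
Layer count = ceil(48.5 / 0.24) = 203.
Layer-change overhead = 203 × 2.2, so 446.6 s.
Altogether 7811.9 + 446.6 = 8258.5 s, i.e. 2.29 hours.

2.29 hours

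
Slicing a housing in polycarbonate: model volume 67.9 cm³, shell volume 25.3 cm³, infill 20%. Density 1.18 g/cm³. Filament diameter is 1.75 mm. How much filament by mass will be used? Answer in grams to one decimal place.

Infill region: 67.9 − 25.3 → 42.6 cm³.
Infill deposited = 0.20 × 42.6, so 8.52 cm³.
Total extruded = 25.3 + 8.52 = 33.82 cm³.
Mass: 33.82 × 1.18 → 39.9076 g.

39.9 g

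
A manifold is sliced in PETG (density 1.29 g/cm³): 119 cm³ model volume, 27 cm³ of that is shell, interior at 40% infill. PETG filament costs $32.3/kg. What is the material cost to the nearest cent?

$2.66

Volume inside the shell = 119 − 27 = 92 cm³.
Infill volume = 0.40 × 92, so 36.8 cm³.
Deposited volume: 27 + 36.8 → 63.8 cm³.
Mass = 63.8 × 1.29 = 82.302 g.
At $32.3/kg: 82.302/1000 × 32.3 = $2.66.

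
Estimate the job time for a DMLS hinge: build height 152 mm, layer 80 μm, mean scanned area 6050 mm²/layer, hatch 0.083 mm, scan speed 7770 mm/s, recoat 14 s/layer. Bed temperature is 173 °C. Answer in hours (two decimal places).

Layers = ⌈152/0.08⌉ = 1900.
Hatch length per layer: 6050 / 0.083 → 72891.6 mm.
Laser time per layer: 72891.6 / 7770 → 9.3812 s.
Layer cycle = 9.3812 + 14, so 23.3812 s.
Build time = 1900 × 23.3812 = 44424.28 s = 12.34 hours.

12.34 hours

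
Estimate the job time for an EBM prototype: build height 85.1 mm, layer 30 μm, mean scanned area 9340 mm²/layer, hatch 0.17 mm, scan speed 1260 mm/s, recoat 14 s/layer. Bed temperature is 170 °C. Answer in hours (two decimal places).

45.40 hours

Number of layers: 85.1 / 0.03 → 2837 (rounded up).
Per-layer scan distance = 9340 / 0.17 = 54941.2 mm.
Beam time per layer = 54941.2 / 1260, so 43.6041 s.
Time per layer: 43.6041 + 14 → 57.6041 s.
Total: 2837 × 57.6041 s = 163422.8317 s → 45.40 hours.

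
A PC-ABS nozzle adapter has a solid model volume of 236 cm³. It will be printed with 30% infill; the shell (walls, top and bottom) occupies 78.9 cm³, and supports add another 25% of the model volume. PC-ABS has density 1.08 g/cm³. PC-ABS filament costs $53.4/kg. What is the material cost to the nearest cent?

Volume inside the shell: 236 − 78.9 → 157.1 cm³.
Infill deposited: 0.30 × 157.1 → 47.13 cm³.
Support = 0.25 × 236, so 59 cm³.
Total printed volume = 78.9 + 47.13 + 59 = 185.03 cm³.
Mass = 185.03 × 1.08, so 199.8324 g.
Cost = 199.8324 g / 1000 × $53.4/kg = $10.67.

$10.67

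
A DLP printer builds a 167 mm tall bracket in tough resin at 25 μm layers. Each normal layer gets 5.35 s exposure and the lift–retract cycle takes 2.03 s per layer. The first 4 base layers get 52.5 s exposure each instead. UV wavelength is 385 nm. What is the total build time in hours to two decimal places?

Layer count = ceil(167 / 0.025) = 6680.
Base layers = 4 × (52.5 + 2.03) = 218.12 s.
Regular layers = 6676 × (5.35 + 2.03) = 49268.88 s.
Total = 218.12 + 49268.88 = 49487 s = 13.75 hours.

13.75 hours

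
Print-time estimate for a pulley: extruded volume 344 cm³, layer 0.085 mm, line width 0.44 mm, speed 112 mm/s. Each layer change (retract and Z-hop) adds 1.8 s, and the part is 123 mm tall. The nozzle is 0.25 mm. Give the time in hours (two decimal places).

23.54 hours

Bead cross-section: 0.085 × 0.44 → 0.0374 mm².
Total extruded path = 344000/0.0374 = 9197861 mm.
Extrusion time = 9197861 / 112 = 82123.8 s.
Layers = ⌈123/0.085⌉ = 1448.
Layer-change overhead: 1448 × 1.8 → 2606.4 s.
Altogether 82123.8 + 2606.4 = 84730.2 s, i.e. 23.54 hours.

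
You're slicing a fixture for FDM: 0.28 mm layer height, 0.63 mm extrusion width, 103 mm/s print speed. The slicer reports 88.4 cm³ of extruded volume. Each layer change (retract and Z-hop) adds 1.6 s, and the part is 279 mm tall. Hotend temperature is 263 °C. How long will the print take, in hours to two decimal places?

1.79 hours

Line area = 0.28 × 0.63, so 0.1764 mm².
Toolpath length = 88.4 cm³ / 0.1764 mm² = 88400 / 0.1764 = 501133.8 mm.
Extrusion time = 501133.8 / 103 = 4865.4 s.
Number of layers: 279 / 0.28 → 997 (rounded up).
Layer-change overhead = 997 × 1.6 = 1595.2 s.
Total = 4865.4 + 1595.2 = 6460.6 s = 1.79 hours.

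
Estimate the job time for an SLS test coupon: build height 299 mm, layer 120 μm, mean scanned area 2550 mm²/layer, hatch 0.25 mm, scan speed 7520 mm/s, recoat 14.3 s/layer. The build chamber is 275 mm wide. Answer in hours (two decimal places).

10.84 hours

Layer count = ceil(299 / 0.12) = 2492.
Per-layer scan distance = 2550 / 0.25 = 10200 mm.
Scan time per layer = 10200 / 7520 = 1.3564 s.
Time per layer = 1.3564 + 14.3 = 15.6564 s.
Total: 2492 × 15.6564 s = 39015.7488 s → 10.84 hours.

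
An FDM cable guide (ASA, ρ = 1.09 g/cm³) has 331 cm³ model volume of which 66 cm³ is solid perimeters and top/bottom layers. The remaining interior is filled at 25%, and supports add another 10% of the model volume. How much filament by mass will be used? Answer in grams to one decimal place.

Volume inside the shell = 331 − 66, so 265 cm³.
Deposited infill = 0.25 × 265 = 66.25 cm³.
Support = 0.10 × 331, so 33.1 cm³.
Deposited volume: 66 + 66.25 + 33.1 → 165.35 cm³.
Mass = 165.35 × 1.09 = 180.2315 g.

180.2 g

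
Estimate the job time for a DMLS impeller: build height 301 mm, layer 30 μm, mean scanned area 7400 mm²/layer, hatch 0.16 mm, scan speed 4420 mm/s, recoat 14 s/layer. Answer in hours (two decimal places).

68.19 hours

Number of layers: 301 / 0.03 → 10034 (rounded up).
Per-layer scan distance: 7400 / 0.16 → 46250 mm.
Per-layer scan time = 46250 / 4420 = 10.4638 s.
Per-layer time: 10.4638 + 14 → 24.4638 s.
Build time = 10034 × 24.4638 = 245469.7692 s = 68.19 hours.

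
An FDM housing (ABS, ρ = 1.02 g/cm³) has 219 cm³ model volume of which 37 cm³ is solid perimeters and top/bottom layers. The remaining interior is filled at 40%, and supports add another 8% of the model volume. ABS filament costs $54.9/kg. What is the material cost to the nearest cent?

Volume inside the shell = 219 − 37, so 182 cm³.
Infill deposited = 0.40 × 182 = 72.8 cm³.
Support = 0.08 × 219, so 17.52 cm³.
Deposited volume = 37 + 72.8 + 17.52 = 127.32 cm³.
Mass: 127.32 × 1.02 → 129.8664 g.
Cost = 129.8664 g / 1000 × $54.9/kg = $7.13.

$7.13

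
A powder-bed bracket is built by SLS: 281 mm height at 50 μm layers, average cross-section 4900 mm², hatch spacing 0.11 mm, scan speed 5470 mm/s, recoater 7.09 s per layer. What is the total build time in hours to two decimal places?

Layers = ⌈281/0.05⌉ = 5620.
Scan path per layer = 4900 / 0.11, so 44545.5 mm.
Laser time per layer: 44545.5 / 5470 → 8.1436 s.
Time per layer: 8.1436 + 7.09 → 15.2336 s.
5620 layers × 15.2336 s/layer = 85612.832 s, i.e. 23.78 hours.

23.78 hours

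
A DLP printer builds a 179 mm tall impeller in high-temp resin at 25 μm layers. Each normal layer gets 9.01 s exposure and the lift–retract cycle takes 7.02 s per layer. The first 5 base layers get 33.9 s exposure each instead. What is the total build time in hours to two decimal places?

Number of layers: 179 / 0.025 → 7160 (rounded up).
Bottom layers = 5 × (33.9 + 7.02), so 204.6 s.
Remaining layers = 7155 × (9.01 + 7.02) = 114694.65 s.
Total = 204.6 + 114694.65 = 114899.25 s = 31.92 hours.

31.92 hours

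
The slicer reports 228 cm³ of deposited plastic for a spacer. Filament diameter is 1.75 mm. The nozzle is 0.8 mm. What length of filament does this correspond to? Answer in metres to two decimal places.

94.79 m

Filament cross-section = π × (1.75/2)² = 2.4053 mm².
L = 228000 mm³ / 2.4053 mm² = 94790.67 mm, i.e. 94.79 m.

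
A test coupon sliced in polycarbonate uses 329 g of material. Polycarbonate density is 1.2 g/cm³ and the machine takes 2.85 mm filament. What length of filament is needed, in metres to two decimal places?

Extruded volume: 329/1.2 = 274.1667 cm³ (274166.7 mm³).
Filament cross-section = π × (2.85/2)² = 6.3794 mm².
L = V/A = 274166.7/6.3794 = 42976.88 mm → 42.98 m.

42.98 m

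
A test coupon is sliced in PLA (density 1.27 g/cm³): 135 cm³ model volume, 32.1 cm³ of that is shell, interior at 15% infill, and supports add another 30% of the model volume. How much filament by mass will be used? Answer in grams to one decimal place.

111.8 g

Infill region: 135 − 32.1 → 102.9 cm³.
Infill volume = 0.15 × 102.9 = 15.435 cm³.
Support: 0.30 × 135 → 40.5 cm³.
Total printed volume = 32.1 + 15.435 + 40.5, so 88.035 cm³.
Mass: 88.035 × 1.27 → 111.80445 g.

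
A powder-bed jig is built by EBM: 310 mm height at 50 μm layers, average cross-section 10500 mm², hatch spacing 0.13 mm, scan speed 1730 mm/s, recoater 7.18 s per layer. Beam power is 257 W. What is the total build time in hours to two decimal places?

Layers = ⌈310/0.05⌉ = 6200.
Hatch length per layer = 10500 / 0.13 = 80769.2 mm.
Scan time per layer = 80769.2 / 1730, so 46.6874 s.
Time per layer = 46.6874 + 7.18, so 53.8674 s.
6200 layers × 53.8674 s/layer = 333977.88 s, i.e. 92.77 hours.

92.77 hours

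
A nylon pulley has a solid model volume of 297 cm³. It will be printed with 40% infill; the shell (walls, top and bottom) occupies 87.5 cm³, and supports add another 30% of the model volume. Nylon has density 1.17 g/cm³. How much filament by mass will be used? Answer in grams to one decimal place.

304.7 g

Infill region: 297 − 87.5 → 209.5 cm³.
Infill volume: 0.40 × 209.5 → 83.8 cm³.
Support: 0.30 × 297 → 89.1 cm³.
Deposited volume = 87.5 + 83.8 + 89.1 = 260.4 cm³.
Mass = 260.4 × 1.17, so 304.668 g.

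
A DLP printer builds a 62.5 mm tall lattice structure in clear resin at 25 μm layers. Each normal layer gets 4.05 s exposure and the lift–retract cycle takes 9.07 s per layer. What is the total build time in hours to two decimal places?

Layer count = ceil(62.5 / 0.025) = 2500.
Per-layer time: 4.05 + 9.07 → 13.12 s.
Total = 2500 × 13.12 = 32800 s = 9.11 hours.

9.11 hours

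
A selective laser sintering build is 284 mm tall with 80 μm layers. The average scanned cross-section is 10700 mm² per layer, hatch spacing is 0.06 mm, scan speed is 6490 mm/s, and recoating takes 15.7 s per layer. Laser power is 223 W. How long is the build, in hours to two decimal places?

Number of layers: 284 / 0.08 → 3550 (rounded up).
Per-layer scan distance = 10700 / 0.06, so 178333.3 mm.
Per-layer scan time = 178333.3 / 6490, so 27.4782 s.
Time per layer = 27.4782 + 15.7 = 43.1782 s.
Build time = 3550 × 43.1782 = 153282.61 s = 42.58 hours.

42.58 hours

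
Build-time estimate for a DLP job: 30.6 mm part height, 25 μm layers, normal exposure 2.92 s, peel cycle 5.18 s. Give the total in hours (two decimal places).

Number of layers: 30.6 / 0.025 → 1224 (rounded up).
Each layer takes: 2.92 + 5.18 → 8.1 s.
Total = 1224 × 8.1 = 9914.4 s = 2.75 hours.

2.75 hours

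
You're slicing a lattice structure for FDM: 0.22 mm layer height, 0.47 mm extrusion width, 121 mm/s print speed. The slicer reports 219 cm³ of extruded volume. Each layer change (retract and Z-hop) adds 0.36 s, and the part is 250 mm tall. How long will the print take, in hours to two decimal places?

4.98 hours

Bead cross-section = 0.22 × 0.47, so 0.1034 mm².
Toolpath length = 219 cm³ / 0.1034 mm² = 219000 / 0.1034 = 2117988.4 mm.
Extrusion time: 2117988.4 / 121 → 17504 s.
Layers = ⌈250/0.22⌉ = 1137.
Layer-change overhead: 1137 × 0.36 → 409.32 s.
Altogether 17504 + 409.32 = 17913.32 s, i.e. 4.98 hours.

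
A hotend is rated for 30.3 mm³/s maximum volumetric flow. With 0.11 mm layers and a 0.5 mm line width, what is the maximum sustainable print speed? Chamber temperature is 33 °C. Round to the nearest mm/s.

Bead cross-section = 0.11 × 0.5, so 0.055 mm².
v_max = Q/A = 30.3/0.055 = 550.91 mm/s → 551 mm/s.

551 mm/s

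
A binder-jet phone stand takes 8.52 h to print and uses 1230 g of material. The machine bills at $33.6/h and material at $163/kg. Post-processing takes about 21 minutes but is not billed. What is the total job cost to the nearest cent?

$486.76

Time charge = 33.6 × 8.52 = $286.272.
Feedstock cost = 163 × 1230/1000 = $200.49.
Job cost: 286.272 + 200.49 = 486.762 ≈ $486.76.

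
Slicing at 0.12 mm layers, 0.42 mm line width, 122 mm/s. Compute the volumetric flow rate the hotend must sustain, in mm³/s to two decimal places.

6.15

Bead cross-section: 0.12 × 0.42 → 0.0504 mm².
Q = v·A = 122 × 0.0504 = 6.15 mm³/s.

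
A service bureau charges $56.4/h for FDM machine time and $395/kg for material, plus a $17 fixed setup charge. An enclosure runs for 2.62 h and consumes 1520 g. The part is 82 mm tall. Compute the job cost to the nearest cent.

$765.17

Machine cost: 56.4 × 2.62 → $147.768.
Material charge = 395 × 1520/1000, so $600.40.
Total = 147.768 + 600.40 + 17 = 765.168 ≈ $765.17.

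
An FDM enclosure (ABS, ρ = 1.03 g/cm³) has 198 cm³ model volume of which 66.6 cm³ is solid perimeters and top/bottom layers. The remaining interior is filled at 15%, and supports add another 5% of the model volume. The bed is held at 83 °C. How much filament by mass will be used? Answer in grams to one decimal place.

Infill region = 198 − 66.6 = 131.4 cm³.
Deposited infill = 0.15 × 131.4, so 19.71 cm³.
Support: 0.05 × 198 → 9.9 cm³.
Total printed volume = 66.6 + 19.71 + 9.9 = 96.21 cm³.
Mass: 96.21 × 1.03 → 99.0963 g.

99.1 g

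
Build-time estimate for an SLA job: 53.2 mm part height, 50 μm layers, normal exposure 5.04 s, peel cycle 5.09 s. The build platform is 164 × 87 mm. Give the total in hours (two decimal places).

Layer count = ceil(53.2 / 0.05) = 1064.
Per-layer time = 5.04 + 5.09 = 10.13 s.
Build time: 1064 × 10.13 s = 10778.32 s, i.e. 2.99 hours.

2.99 hours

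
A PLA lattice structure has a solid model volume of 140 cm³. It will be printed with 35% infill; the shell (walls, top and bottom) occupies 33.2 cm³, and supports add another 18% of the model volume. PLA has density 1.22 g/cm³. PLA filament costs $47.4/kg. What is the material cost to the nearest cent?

Interior volume = 140 − 33.2 = 106.8 cm³.
Deposited infill = 0.35 × 106.8, so 37.38 cm³.
Support = 0.18 × 140, so 25.2 cm³.
Total extruded = 33.2 + 37.38 + 25.2 = 95.78 cm³.
Mass = 95.78 × 1.22, so 116.8516 g.
At $47.4/kg: 116.8516/1000 × 47.4 = $5.54.

$5.54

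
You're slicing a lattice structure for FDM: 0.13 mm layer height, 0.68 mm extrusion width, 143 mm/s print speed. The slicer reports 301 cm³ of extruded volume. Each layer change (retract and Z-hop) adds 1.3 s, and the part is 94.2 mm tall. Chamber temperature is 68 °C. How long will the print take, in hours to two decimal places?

Bead cross-section: 0.13 × 0.68 → 0.0884 mm².
Total extruded path = 301000/0.0884 = 3404977.4 mm.
Extrusion time = 3404977.4 / 143, so 23811 s.
Layers = ⌈94.2/0.13⌉ = 725.
Z-hop total: 725 × 1.3 → 942.5 s.
Total = 23811 + 942.5 = 24753.5 s = 6.88 hours.

6.88 hours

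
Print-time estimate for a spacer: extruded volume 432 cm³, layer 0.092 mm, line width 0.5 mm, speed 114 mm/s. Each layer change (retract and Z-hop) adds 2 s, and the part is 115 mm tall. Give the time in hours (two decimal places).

Bead cross-section = 0.092 × 0.5, so 0.046 mm².
Toolpath length = 432 cm³ / 0.046 mm² = 432000 / 0.046 = 9391304.3 mm.
Time extruding = 9391304.3 / 114, so 82379.9 s.
Layer count = ceil(115 / 0.092) = 1250.
Z-hop total: 1250 × 2 → 2500 s.
Altogether 82379.9 + 2500 = 84879.9 s, i.e. 23.58 hours.

23.58 hours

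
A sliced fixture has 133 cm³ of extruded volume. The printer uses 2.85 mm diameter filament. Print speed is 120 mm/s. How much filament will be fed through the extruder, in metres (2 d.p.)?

Cross-section of 2.85 mm filament: π·(2.85/2)² = 6.3794 mm².
Length = 133 cm³ / 6.3794 mm² = 133000 / 6.3794 = 20848.36 mm = 20.85 m.

20.85 m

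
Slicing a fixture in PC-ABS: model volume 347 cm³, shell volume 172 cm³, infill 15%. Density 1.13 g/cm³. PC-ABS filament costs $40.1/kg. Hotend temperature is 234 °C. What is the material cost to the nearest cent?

Interior volume = 347 − 172 = 175 cm³.
Infill deposited = 0.15 × 175 = 26.25 cm³.
Total extruded = 172 + 26.25 = 198.25 cm³.
Mass = 198.25 × 1.13, so 224.0225 g.
At $40.1/kg: 224.0225/1000 × 40.1 = $8.98.

$8.98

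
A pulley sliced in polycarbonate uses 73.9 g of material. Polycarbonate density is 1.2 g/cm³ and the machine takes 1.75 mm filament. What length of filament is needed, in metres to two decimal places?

Volume = 73.9 g / 1.2 g·cm⁻³ = 61.5833 cm³ = 61583.3 mm³.
A = π r² = π × 0.875² = 2.4053 mm².
Length = 61583.3 / 2.4053 = 25603.17 mm = 25.60 m.

25.60 m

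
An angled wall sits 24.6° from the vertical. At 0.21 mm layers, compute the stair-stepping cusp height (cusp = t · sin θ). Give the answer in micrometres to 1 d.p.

87.4 μm

sin(24.6°) = 0.4163, so cusp = 0.21 × 0.4163 = 0.087423 mm → 87.4 μm.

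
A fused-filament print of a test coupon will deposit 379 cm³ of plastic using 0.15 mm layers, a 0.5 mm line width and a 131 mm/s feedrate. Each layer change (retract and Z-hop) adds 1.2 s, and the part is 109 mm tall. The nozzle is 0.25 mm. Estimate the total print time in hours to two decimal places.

Line area = 0.15 × 0.5 = 0.075 mm².
Path length: 379000 mm³ / 0.075 mm² → 5053333.3 mm.
Extrusion time = 5053333.3 / 131, so 38575.1 s.
Layers = ⌈109/0.15⌉ = 727.
Non-print overhead = 727 × 1.2, so 872.4 s.
Total = 38575.1 + 872.4 = 39447.5 s = 10.96 hours.

10.96 hours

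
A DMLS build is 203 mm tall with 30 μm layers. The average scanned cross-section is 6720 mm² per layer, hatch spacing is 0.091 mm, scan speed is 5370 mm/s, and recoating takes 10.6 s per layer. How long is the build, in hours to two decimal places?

45.77 hours

Layers = ⌈203/0.03⌉ = 6767.
Hatch length per layer = 6720 / 0.091, so 73846.2 mm.
Scan time per layer: 73846.2 / 5370 → 13.7516 s.
Layer cycle: 13.7516 + 10.6 → 24.3516 s.
6767 layers × 24.3516 s/layer = 164787.2772 s, i.e. 45.77 hours.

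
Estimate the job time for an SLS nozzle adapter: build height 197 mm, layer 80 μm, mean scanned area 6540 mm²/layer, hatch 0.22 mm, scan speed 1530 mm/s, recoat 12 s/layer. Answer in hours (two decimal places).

Number of layers: 197 / 0.08 → 2463 (rounded up).
Hatch length per layer = 6540 / 0.22 = 29727.3 mm.
Per-layer scan time = 29727.3 / 1530, so 19.4296 s.
Per-layer time: 19.4296 + 12 → 31.4296 s.
Build time = 2463 × 31.4296 = 77411.1048 s = 21.50 hours.

21.50 hours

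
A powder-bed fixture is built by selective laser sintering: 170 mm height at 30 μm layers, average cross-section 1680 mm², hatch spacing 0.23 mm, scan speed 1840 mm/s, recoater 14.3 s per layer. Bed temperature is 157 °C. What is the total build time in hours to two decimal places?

Layer count = ceil(170 / 0.03) = 5667.
Scan path per layer = 1680 / 0.23 = 7304.3 mm.
Per-layer scan time = 7304.3 / 1840 = 3.9697 s.
Layer cycle = 3.9697 + 14.3, so 18.2697 s.
Build time = 5667 × 18.2697 = 103534.3899 s = 28.76 hours.

28.76 hours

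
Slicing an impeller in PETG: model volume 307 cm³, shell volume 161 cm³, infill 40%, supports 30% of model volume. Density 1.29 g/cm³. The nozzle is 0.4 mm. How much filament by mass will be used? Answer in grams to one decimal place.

401.8 g

Volume inside the shell = 307 − 161, so 146 cm³.
Deposited infill = 0.40 × 146, so 58.4 cm³.
Support = 0.30 × 307 = 92.1 cm³.
Deposited volume: 161 + 58.4 + 92.1 → 311.5 cm³.
Mass = 311.5 × 1.29, so 401.835 g.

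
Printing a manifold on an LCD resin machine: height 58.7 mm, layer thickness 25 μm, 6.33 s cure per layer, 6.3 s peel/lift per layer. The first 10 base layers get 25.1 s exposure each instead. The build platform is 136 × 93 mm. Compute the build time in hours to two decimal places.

8.29 hours

Layer count = ceil(58.7 / 0.025) = 2348.
Bottom layers = 10 × (25.1 + 6.3), so 314 s.
Remaining layers: 2338 × (6.33 + 6.3) → 29528.94 s.
Sum: 314 + 29528.94 = 29842.94 s → 8.29 hours.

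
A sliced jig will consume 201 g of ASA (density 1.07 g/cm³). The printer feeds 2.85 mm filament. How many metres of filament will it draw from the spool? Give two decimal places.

29.45 m

Volume = 201 g / 1.07 g·cm⁻³ = 187.8505 cm³ = 187850.5 mm³.
Filament cross-section = π × (2.85/2)² = 6.3794 mm².
L = V/A = 187850.5/6.3794 = 29446.42 mm → 29.45 m.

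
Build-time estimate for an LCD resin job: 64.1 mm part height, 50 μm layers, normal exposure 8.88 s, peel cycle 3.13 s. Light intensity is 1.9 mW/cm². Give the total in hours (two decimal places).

Layers = ⌈64.1/0.05⌉ = 1282.
Each layer takes: 8.88 + 3.13 → 12.01 s.
Build time: 1282 × 12.01 s = 15396.82 s, i.e. 4.28 hours.

4.28 hours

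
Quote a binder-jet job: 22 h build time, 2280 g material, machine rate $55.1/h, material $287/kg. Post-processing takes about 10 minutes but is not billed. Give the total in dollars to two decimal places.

$1866.56

Machine cost = 55.1 × 22 = $1212.20.
Material cost = 287 × 2280/1000, so $654.36.
Total = 1212.20 + 654.36 = $1866.56.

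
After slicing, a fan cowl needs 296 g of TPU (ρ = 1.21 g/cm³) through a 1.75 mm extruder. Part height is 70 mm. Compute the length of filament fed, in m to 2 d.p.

101.70 m

Extruded volume: 296/1.21 = 244.6281 cm³ (244628.1 mm³).
Filament cross-section = π × (1.75/2)² = 2.4053 mm².
Length = 244628.1 / 2.4053 = 101703.78 mm = 101.70 m.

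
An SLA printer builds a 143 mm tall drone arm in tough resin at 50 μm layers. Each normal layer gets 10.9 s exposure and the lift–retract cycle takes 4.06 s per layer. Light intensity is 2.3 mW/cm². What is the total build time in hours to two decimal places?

11.88 hours

Layer count = ceil(143 / 0.05) = 2860.
Cycle time = 10.9 + 4.06, so 14.96 s.
Build time: 2860 × 14.96 s = 42785.6 s, i.e. 11.88 hours.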